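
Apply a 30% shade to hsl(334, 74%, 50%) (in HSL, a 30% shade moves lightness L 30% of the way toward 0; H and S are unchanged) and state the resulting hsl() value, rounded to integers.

hsl(334, 74%, 35%)

L moves 30% from 50 toward 0: 50 − 15 = 35 → 35.
H and S are unchanged.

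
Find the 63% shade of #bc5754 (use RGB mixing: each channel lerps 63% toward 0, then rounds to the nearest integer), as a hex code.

#46201f

#bc5754 is rgb(188, 87, 84).
Lerp each channel 63% toward 0:
  R: 188 + 0.63×(0−188) = 188 − 118.44 = 69.56 → 70
  G: 87 − 54.81 = 32.19 → 32
  B: 84 + 0.63×(0−84) = 84 − 52.92 = 31.08 → 31
rgb(70, 32, 31) = #46201f.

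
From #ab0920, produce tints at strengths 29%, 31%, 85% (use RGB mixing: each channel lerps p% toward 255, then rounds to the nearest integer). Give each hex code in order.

#ab0920 is rgb(171, 9, 32).
29%: (171 + 24.36 = 195.36→195, 9 + 71.34 = 80.34→80, 32 + 64.67 = 96.67→97) → #c35061
31%: (171 + 26.04 = 197.04→197, 9 + 76.26 = 85.26→85, 32 + 69.13 = 101.13→101) → #c55565
85%: (171 + 71.4 = 242.4→242, 9 + 209.1 = 218.1→218, 32 + 189.55 = 221.55→222) → #f2dade

#c35061, #c55565, #f2dade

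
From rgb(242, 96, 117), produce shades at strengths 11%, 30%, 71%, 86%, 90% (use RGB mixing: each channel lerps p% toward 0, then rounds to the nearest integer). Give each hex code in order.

11%: (242 − 26.62 = 215.38→215, 96 − 10.56 = 85.44→85, 117 − 12.87 = 104.13→104) → #d75568
30%: (242 − 72.6 = 169.4→169, 96 − 28.8 = 67.2→67, 117 − 35.1 = 81.9→82) → #a94352
71%: (242 − 171.82 = 70.18→70, 96 − 68.16 = 27.84→28, 117 − 83.07 = 33.93→34) → #461c22
86%: (242 − 208.12 = 33.88→34, 96 − 82.56 = 13.44→13, 117 − 100.62 = 16.38→16) → #220d10
90%: (242 − 217.8 = 24.2→24, 96 − 86.4 = 9.6→10, 117 − 105.3 = 11.7→12) → #180a0c

#d75568, #a94352, #461c22, #220d10, #180a0c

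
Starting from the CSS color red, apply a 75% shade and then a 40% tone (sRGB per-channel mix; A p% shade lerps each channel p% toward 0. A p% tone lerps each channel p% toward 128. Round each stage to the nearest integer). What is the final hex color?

#5A3333

CSS red is rgb(255, 0, 0).
A 75% shade moves each channel 75% toward 0:
  R: 255 + 0.75×(0−255) = 255 − 191.25 = 63.75 → 64
  G: 0 + 0.75×(0−0) = 0 + 0 = 0 → 0
  B: 0 + 0 = 0 → 0
After the shade: rgb(64, 0, 0) = #400000.
Per channel, c → c + 0.4(128 − c):
  R: 64 + 0.4×(128−64) = 64 + 25.6 = 89.6 → 90
  G: 0 + 51.2 = 51.2 → 51
  B: 0 + 51.2 = 51.2 → 51
rgb(90, 51, 51) = #5A3333.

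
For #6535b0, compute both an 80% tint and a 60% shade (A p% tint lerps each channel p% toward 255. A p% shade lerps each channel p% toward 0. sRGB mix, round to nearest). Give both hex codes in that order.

#e0d7ef, #281546

#6535b0 is rgb(101, 53, 176).
80% tint:
  R: 101 + 123.2 = 224.2 → 224
  G: 53 + 0.8×(255−53) = 53 + 161.6 = 214.6 → 215
  B: 176 + 63.2 = 239.2 → 239
  → #e0d7ef
60% shade:
  R: 101 − 60.6 = 40.4 → 40
  G: 53 + 0.6×(0−53) = 53 − 31.8 = 21.2 → 21
  B: 176 + 0.6×(0−176) = 176 − 105.6 = 70.4 → 70
  → #281546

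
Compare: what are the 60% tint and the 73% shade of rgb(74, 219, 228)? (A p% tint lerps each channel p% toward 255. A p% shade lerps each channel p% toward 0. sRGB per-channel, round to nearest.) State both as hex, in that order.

60% tint:
  R: 74 + 0.6×(255−74) = 74 + 108.6 = 182.6 → 183
  G: 219 + 21.6 = 240.6 → 241
  B: 228 + 0.6×(255−228) = 228 + 16.2 = 244.2 → 244
  → #B7F1F4
73% shade:
  R: 74 + 0.73×(0−74) = 74 − 54.02 = 19.98 → 20
  G: 219 − 159.87 = 59.13 → 59
  B: 228 + 0.73×(0−228) = 228 − 166.44 = 61.56 → 62
  → #143B3E

#B7F1F4, #143B3E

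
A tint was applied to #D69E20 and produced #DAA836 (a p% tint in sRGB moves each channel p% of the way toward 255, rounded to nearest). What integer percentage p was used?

10%

#D69E20 is rgb(214, 158, 32); #DAA836 is rgb(218, 168, 54).
On the B channel (widest range): 54 ≈ 32 + (p/100)(255 − 32), so p ≈ 100×(54 − 32)/(255 − 32) = 2200/223 = 9.87.
p = 10 reproduces all three channels after rounding.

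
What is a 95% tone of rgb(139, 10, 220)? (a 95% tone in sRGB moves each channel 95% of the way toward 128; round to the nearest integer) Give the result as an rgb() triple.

rgb(129, 122, 133)

Per channel, c → c + 0.95(128 − c):
  R: 139 − 10.45 = 128.55 → 129
  G: 10 + 0.95×(128−10) = 10 + 112.1 = 122.1 → 122
  B: 220 − 87.4 = 132.6 → 133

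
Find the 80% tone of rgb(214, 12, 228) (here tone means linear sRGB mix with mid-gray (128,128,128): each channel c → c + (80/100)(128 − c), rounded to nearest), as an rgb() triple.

Per channel, c → c + 0.8(128 − c):
  R: 214 + 0.8×(128−214) = 214 − 68.8 = 145.2 → 145
  G: 12 + 0.8×(128−12) = 12 + 92.8 = 104.8 → 105
  B: 228 + 0.8×(128−228) = 228 − 80 = 148 → 148

rgb(145, 105, 148)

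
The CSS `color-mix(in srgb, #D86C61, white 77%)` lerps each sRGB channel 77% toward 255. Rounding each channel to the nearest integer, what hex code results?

#D86C61 is rgb(216, 108, 97).
Per channel, c → c + 0.77(255 − c):
  R: 216 + 30.03 = 246.03 → 246
  G: 108 + 0.77×(255−108) = 108 + 113.19 = 221.19 → 221
  B: 97 + 0.77×(255−97) = 97 + 121.66 = 218.66 → 219
rgb(246, 221, 219) = #F6DDDB.

#F6DDDB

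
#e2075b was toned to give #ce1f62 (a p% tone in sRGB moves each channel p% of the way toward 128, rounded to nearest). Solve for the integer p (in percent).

20%

#e2075b is rgb(226, 7, 91); #ce1f62 is rgb(206, 31, 98).
On the G channel (widest range): 31 ≈ 7 + (p/100)(128 − 7), so p ≈ 100×(31 − 7)/(128 − 7) = 2400/121 = 19.83.
p = 20 reproduces all three channels after rounding.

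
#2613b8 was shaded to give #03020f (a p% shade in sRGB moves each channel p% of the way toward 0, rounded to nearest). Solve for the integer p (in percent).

#2613b8 is rgb(38, 19, 184); #03020f is rgb(3, 2, 15).
On the B channel (widest range): 15 ≈ 184 + (p/100)(0 − 184), so p ≈ 100×(15 − 184)/(0 − 184) = -16900/-184 = 91.85.
p = 92 reproduces all three channels after rounding.

92%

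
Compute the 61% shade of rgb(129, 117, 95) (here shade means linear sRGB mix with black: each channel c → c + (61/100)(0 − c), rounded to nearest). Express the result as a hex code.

Lerp each channel 61% toward 0:
  R: 129 + 0.61×(0−129) = 129 − 78.69 = 50.31 → 50
  G: 117 + 0.61×(0−117) = 117 − 71.37 = 45.63 → 46
  B: 95 + 0.61×(0−95) = 95 − 57.95 = 37.05 → 37
rgb(50, 46, 37) = #322E25.

#322E25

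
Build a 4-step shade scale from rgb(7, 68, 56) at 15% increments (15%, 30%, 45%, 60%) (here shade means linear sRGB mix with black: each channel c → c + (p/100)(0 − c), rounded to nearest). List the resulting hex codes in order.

#063A30, #053027, #04251F, #031B16

15%: (7 − 1.05 = 5.95→6, 68 − 10.2 = 57.8→58, 56 − 8.4 = 47.6→48) → #063A30
30%: (7 − 2.1 = 4.9→5, 68 − 20.4 = 47.6→48, 56 − 16.8 = 39.2→39) → #053027
45%: (7 − 3.15 = 3.85→4, 68 − 30.6 = 37.4→37, 56 − 25.2 = 30.8→31) → #04251F
60%: (7 − 4.2 = 2.8→3, 68 − 40.8 = 27.2→27, 56 − 33.6 = 22.4→22) → #031B16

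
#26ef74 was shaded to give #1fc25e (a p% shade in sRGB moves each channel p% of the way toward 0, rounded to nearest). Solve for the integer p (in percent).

19%

#26ef74 is rgb(38, 239, 116); #1fc25e is rgb(31, 194, 94).
On the G channel (widest range): 194 ≈ 239 + (p/100)(0 − 239), so p ≈ 100×(194 − 239)/(0 − 239) = -4500/-239 = 18.83.
p = 19 reproduces all three channels after rounding.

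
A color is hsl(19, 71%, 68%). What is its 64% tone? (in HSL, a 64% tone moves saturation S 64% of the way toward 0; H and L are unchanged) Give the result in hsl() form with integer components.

S moves 64% from 71 toward 0: 71 − 45.44 = 25.56 → 26.
H and L are unchanged.

hsl(19, 26%, 68%)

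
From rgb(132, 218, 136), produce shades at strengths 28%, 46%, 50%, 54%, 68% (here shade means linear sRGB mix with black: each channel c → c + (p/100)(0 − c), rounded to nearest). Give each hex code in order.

28%: (132 − 36.96 = 95.04→95, 218 − 61.04 = 156.96→157, 136 − 38.08 = 97.92→98) → #5f9d62
46%: (132 − 60.72 = 71.28→71, 218 − 100.28 = 117.72→118, 136 − 62.56 = 73.44→73) → #477649
50%: (132 − 66 = 66→66, 218 − 109 = 109→109, 136 − 68 = 68→68) → #426d44
54%: (132 − 71.28 = 60.72→61, 218 − 117.72 = 100.28→100, 136 − 73.44 = 62.56→63) → #3d643f
68%: (132 − 89.76 = 42.24→42, 218 − 148.24 = 69.76→70, 136 − 92.48 = 43.52→44) → #2a462c

#5f9d62, #477649, #426d44, #3d643f, #2a462c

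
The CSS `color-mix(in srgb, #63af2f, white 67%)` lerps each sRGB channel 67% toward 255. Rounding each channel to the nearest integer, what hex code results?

#63af2f is rgb(99, 175, 47).
A 67% tint moves each channel 67% toward 255:
  R: 99 + 0.67×(255−99) = 99 + 104.52 = 203.52 → 204
  G: 175 + 53.6 = 228.6 → 229
  B: 47 + 0.67×(255−47) = 47 + 139.36 = 186.36 → 186
rgb(204, 229, 186) = #cce5ba.

#cce5ba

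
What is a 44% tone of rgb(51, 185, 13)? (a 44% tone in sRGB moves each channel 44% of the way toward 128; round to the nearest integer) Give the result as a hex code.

Per channel, c → c + 0.44(128 − c):
  R: 51 + 33.88 = 84.88 → 85
  G: 185 + 0.44×(128−185) = 185 − 25.08 = 159.92 → 160
  B: 13 + 50.6 = 63.6 → 64
rgb(85, 160, 64) = #55A040.

#55A040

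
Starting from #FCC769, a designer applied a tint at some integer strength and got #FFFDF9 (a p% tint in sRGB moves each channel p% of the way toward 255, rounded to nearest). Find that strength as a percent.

#FCC769 is rgb(252, 199, 105); #FFFDF9 is rgb(255, 253, 249).
On the B channel (widest range): 249 ≈ 105 + (p/100)(255 − 105), so p ≈ 100×(249 − 105)/(255 − 105) = 14400/150 = 96.00.
p = 96 reproduces all three channels after rounding.

96%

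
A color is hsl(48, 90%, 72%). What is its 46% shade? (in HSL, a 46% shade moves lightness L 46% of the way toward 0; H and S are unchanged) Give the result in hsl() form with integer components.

hsl(48, 90%, 39%)

L moves 46% from 72 toward 0: 72 − 33.12 = 38.88 → 39.
H and S are unchanged.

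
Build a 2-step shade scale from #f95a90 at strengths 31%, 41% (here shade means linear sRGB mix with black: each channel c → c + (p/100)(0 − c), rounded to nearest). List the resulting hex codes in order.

#f95a90 is rgb(249, 90, 144).
31%: (249 − 77.19 = 171.81→172, 90 − 27.9 = 62.1→62, 144 − 44.64 = 99.36→99) → #ac3e63
41%: (249 − 102.09 = 146.91→147, 90 − 36.9 = 53.1→53, 144 − 59.04 = 84.96→85) → #933555

#ac3e63, #933555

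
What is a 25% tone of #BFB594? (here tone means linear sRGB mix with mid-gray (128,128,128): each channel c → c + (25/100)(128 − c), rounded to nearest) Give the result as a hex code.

#AFA88F

#BFB594 is rgb(191, 181, 148).
Lerp each channel 25% toward 128:
  R: 191 − 15.75 = 175.25 → 175
  G: 181 − 13.25 = 167.75 → 168
  B: 148 + 0.25×(128−148) = 148 − 5 = 143 → 143
rgb(175, 168, 143) = #AFA88F.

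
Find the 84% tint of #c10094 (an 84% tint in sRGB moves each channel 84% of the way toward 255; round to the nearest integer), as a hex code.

#f5d6ee

#c10094 is rgb(193, 0, 148).
An 84% tint moves each channel 84% toward 255:
  R: 193 + 52.08 = 245.08 → 245
  G: 0 + 0.84×(255−0) = 0 + 214.2 = 214.2 → 214
  B: 148 + 0.84×(255−148) = 148 + 89.88 = 237.88 → 238
rgb(245, 214, 238) = #f5d6ee.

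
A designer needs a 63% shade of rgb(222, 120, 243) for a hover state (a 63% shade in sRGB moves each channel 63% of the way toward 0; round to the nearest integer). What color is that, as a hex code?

Lerp each channel 63% toward 0:
  R: 222 − 139.86 = 82.14 → 82
  G: 120 + 0.63×(0−120) = 120 − 75.6 = 44.4 → 44
  B: 243 + 0.63×(0−243) = 243 − 153.09 = 89.91 → 90
rgb(82, 44, 90) = #522C5A.

#522C5A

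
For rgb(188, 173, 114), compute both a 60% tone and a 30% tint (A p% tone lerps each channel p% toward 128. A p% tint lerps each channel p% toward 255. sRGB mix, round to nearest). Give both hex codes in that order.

60% tone:
  R: 188 − 36 = 152 → 152
  G: 173 + 0.6×(128−173) = 173 − 27 = 146 → 146
  B: 114 + 8.4 = 122.4 → 122
  → #98927A
30% tint:
  R: 188 + 20.1 = 208.1 → 208
  G: 173 + 0.3×(255−173) = 173 + 24.6 = 197.6 → 198
  B: 114 + 0.3×(255−114) = 114 + 42.3 = 156.3 → 156
  → #D0C69C

#98927A, #D0C69C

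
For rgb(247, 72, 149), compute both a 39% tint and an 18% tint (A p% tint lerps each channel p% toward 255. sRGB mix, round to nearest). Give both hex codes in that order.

#FA8FBE, #F869A8

39% tint:
  R: 247 + 3.12 = 250.12 → 250
  G: 72 + 71.37 = 143.37 → 143
  B: 149 + 0.39×(255−149) = 149 + 41.34 = 190.34 → 190
  → #FA8FBE
18% tint:
  R: 247 + 1.44 = 248.44 → 248
  G: 72 + 0.18×(255−72) = 72 + 32.94 = 104.94 → 105
  B: 149 + 0.18×(255−149) = 149 + 19.08 = 168.08 → 168
  → #F869A8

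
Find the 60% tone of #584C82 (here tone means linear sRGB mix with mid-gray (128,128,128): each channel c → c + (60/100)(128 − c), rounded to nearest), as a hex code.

#584C82 is rgb(88, 76, 130).
Per channel, c → c + 0.6(128 − c):
  R: 88 + 0.6×(128−88) = 88 + 24 = 112 → 112
  G: 76 + 0.6×(128−76) = 76 + 31.2 = 107.2 → 107
  B: 130 + 0.6×(128−130) = 130 − 1.2 = 128.8 → 129
rgb(112, 107, 129) = #706B81.

#706B81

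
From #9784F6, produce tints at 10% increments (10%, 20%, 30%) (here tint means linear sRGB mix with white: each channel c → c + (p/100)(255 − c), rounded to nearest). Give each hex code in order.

#A190F7, #AC9DF8, #B6A9F9

#9784F6 is rgb(151, 132, 246).
10%: (151 + 10.4 = 161.4→161, 132 + 12.3 = 144.3→144, 246 + 0.9 = 246.9→247) → #A190F7
20%: (151 + 20.8 = 171.8→172, 132 + 24.6 = 156.6→157, 246 + 1.8 = 247.8→248) → #AC9DF8
30%: (151 + 31.2 = 182.2→182, 132 + 36.9 = 168.9→169, 246 + 2.7 = 248.7→249) → #B6A9F9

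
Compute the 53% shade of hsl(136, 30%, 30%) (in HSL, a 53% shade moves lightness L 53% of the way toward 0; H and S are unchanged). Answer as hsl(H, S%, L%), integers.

L moves 53% from 30 toward 0: 30 − 15.9 = 14.1 → 14.
H and S are unchanged.

hsl(136, 30%, 14%)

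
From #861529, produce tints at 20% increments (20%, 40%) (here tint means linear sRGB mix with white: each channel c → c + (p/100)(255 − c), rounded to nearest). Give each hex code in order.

#861529 is rgb(134, 21, 41).
20%: (134 + 24.2 = 158.2→158, 21 + 46.8 = 67.8→68, 41 + 42.8 = 83.8→84) → #9E4454
40%: (134 + 48.4 = 182.4→182, 21 + 93.6 = 114.6→115, 41 + 85.6 = 126.6→127) → #B6737F

#9E4454, #B6737F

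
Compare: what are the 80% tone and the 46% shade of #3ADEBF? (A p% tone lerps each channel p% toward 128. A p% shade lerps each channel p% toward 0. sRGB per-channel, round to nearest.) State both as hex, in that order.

#3ADEBF is rgb(58, 222, 191).
80% tone:
  R: 58 + 0.8×(128−58) = 58 + 56 = 114 → 114
  G: 222 − 75.2 = 146.8 → 147
  B: 191 − 50.4 = 140.6 → 141
  → #72938D
46% shade:
  R: 58 + 0.46×(0−58) = 58 − 26.68 = 31.32 → 31
  G: 222 + 0.46×(0−222) = 222 − 102.12 = 119.88 → 120
  B: 191 − 87.86 = 103.14 → 103
  → #1F7867

#72938D, #1F7867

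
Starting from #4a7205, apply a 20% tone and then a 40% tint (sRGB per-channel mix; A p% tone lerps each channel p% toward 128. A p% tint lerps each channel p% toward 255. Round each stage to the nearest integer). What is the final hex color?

#99ac78

#4a7205 is rgb(74, 114, 5).
Per channel, c → c + 0.2(128 − c):
  R: 74 + 10.8 = 84.8 → 85
  G: 114 + 2.8 = 116.8 → 117
  B: 5 + 24.6 = 29.6 → 30
After the tone: rgb(85, 117, 30) = #55751e.
Per channel, c → c + 0.4(255 − c):
  R: 85 + 0.4×(255−85) = 85 + 68 = 153 → 153
  G: 117 + 0.4×(255−117) = 117 + 55.2 = 172.2 → 172
  B: 30 + 0.4×(255−30) = 30 + 90 = 120 → 120
rgb(153, 172, 120) = #99ac78.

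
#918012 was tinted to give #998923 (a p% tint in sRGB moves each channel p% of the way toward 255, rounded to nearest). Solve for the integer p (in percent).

7%

#918012 is rgb(145, 128, 18); #998923 is rgb(153, 137, 35).
On the B channel (widest range): 35 ≈ 18 + (p/100)(255 − 18), so p ≈ 100×(35 − 18)/(255 − 18) = 1700/237 = 7.17.
p = 7 reproduces all three channels after rounding.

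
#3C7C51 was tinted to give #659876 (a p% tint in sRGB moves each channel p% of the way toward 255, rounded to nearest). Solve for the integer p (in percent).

#3C7C51 is rgb(60, 124, 81); #659876 is rgb(101, 152, 118).
On the R channel (widest range): 101 ≈ 60 + (p/100)(255 − 60), so p ≈ 100×(101 − 60)/(255 − 60) = 4100/195 = 21.03.
p = 21 reproduces all three channels after rounding.

21%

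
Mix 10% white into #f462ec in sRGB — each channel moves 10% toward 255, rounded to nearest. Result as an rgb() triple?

rgb(245, 114, 238)

#f462ec is rgb(244, 98, 236).
Lerp each channel 10% toward 255:
  R: 244 + 1.1 = 245.1 → 245
  G: 98 + 15.7 = 113.7 → 114
  B: 236 + 0.1×(255−236) = 236 + 1.9 = 237.9 → 238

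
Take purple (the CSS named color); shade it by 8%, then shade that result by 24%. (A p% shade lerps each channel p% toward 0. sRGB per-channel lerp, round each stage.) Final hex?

#5A005A

CSS purple is rgb(128, 0, 128).
Per channel, c → c + 0.08(0 − c):
  R: 128 + 0.08×(0−128) = 128 − 10.24 = 117.76 → 118
  G: 0 + 0 = 0 → 0
  B: 128 − 10.24 = 117.76 → 118
After the shade: rgb(118, 0, 118) = #760076.
Lerp each channel 24% toward 0:
  R: 118 + 0.24×(0−118) = 118 − 28.32 = 89.68 → 90
  G: 0 + 0.24×(0−0) = 0 + 0 = 0 → 0
  B: 118 − 28.32 = 89.68 → 90
rgb(90, 0, 90) = #5A005A.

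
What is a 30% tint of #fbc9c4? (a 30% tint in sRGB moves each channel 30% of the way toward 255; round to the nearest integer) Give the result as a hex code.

#fcd9d6

#fbc9c4 is rgb(251, 201, 196).
Lerp each channel 30% toward 255:
  R: 251 + 0.3×(255−251) = 251 + 1.2 = 252.2 → 252
  G: 201 + 0.3×(255−201) = 201 + 16.2 = 217.2 → 217
  B: 196 + 17.7 = 213.7 → 214
rgb(252, 217, 214) = #fcd9d6.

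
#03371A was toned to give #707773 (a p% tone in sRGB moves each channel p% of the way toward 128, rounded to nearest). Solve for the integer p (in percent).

87%

#03371A is rgb(3, 55, 26); #707773 is rgb(112, 119, 115).
On the R channel (widest range): 112 ≈ 3 + (p/100)(128 − 3), so p ≈ 100×(112 − 3)/(128 − 3) = 10900/125 = 87.20.
p = 87 reproduces all three channels after rounding.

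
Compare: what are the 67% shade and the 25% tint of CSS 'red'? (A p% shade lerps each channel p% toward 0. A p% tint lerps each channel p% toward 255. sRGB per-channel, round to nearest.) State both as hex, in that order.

#540000, #FF4040

CSS red is rgb(255, 0, 0).
67% shade:
  R: 255 + 0.67×(0−255) = 255 − 170.85 = 84.15 → 84
  G: 0 + 0.67×(0−0) = 0 + 0 = 0 → 0
  B: 0 + 0 = 0 → 0
  → #540000
25% tint:
  R: 255 + 0.25×(255−255) = 255 + 0 = 255 → 255
  G: 0 + 0.25×(255−0) = 0 + 63.75 = 63.75 → 64
  B: 0 + 63.75 = 63.75 → 64
  → #FF4040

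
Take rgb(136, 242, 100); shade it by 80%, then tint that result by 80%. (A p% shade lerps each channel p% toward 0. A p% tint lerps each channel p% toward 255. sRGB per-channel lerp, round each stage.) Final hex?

An 80% shade moves each channel 80% toward 0:
  R: 136 + 0.8×(0−136) = 136 − 108.8 = 27.2 → 27
  G: 242 + 0.8×(0−242) = 242 − 193.6 = 48.4 → 48
  B: 100 + 0.8×(0−100) = 100 − 80 = 20 → 20
After the shade: rgb(27, 48, 20) = #1b3014.
An 80% tint moves each channel 80% toward 255:
  R: 27 + 182.4 = 209.4 → 209
  G: 48 + 165.6 = 213.6 → 214
  B: 20 + 188 = 208 → 208
rgb(209, 214, 208) = #d1d6d0.

#d1d6d0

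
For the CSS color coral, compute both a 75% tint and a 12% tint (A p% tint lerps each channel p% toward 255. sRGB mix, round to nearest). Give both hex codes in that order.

#FFDFD3, #FF8E65

CSS coral is rgb(255, 127, 80).
75% tint:
  R: 255 + 0.75×(255−255) = 255 + 0 = 255 → 255
  G: 127 + 0.75×(255−127) = 127 + 96 = 223 → 223
  B: 80 + 131.25 = 211.25 → 211
  → #FFDFD3
12% tint:
  R: 255 + 0 = 255 → 255
  G: 127 + 0.12×(255−127) = 127 + 15.36 = 142.36 → 142
  B: 80 + 21 = 101 → 101
  → #FF8E65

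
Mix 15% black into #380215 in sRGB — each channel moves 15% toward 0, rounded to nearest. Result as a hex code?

#380215 is rgb(56, 2, 21).
Lerp each channel 15% toward 0:
  R: 56 + 0.15×(0−56) = 56 − 8.4 = 47.6 → 48
  G: 2 + 0.15×(0−2) = 2 − 0.3 = 1.7 → 2
  B: 21 + 0.15×(0−21) = 21 − 3.15 = 17.85 → 18
rgb(48, 2, 18) = #300212.

#300212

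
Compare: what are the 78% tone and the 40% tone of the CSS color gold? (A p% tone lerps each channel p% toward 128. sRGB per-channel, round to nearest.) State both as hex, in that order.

CSS gold is rgb(255, 215, 0).
78% tone:
  R: 255 + 0.78×(128−255) = 255 − 99.06 = 155.94 → 156
  G: 215 − 67.86 = 147.14 → 147
  B: 0 + 0.78×(128−0) = 0 + 99.84 = 99.84 → 100
  → #9C9364
40% tone:
  R: 255 − 50.8 = 204.2 → 204
  G: 215 + 0.4×(128−215) = 215 − 34.8 = 180.2 → 180
  B: 0 + 51.2 = 51.2 → 51
  → #CCB433

#9C9364, #CCB433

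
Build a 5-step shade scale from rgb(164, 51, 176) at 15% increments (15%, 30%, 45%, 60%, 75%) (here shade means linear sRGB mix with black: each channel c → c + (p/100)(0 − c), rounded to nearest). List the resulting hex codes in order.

#8B2B96, #73247B, #5A1C61, #421446, #290D2C

15%: (164 − 24.6 = 139.4→139, 51 − 7.65 = 43.35→43, 176 − 26.4 = 149.6→150) → #8B2B96
30%: (164 − 49.2 = 114.8→115, 51 − 15.3 = 35.7→36, 176 − 52.8 = 123.2→123) → #73247B
45%: (164 − 73.8 = 90.2→90, 51 − 22.95 = 28.05→28, 176 − 79.2 = 96.8→97) → #5A1C61
60%: (164 − 98.4 = 65.6→66, 51 − 30.6 = 20.4→20, 176 − 105.6 = 70.4→70) → #421446
75%: (164 − 123 = 41→41, 51 − 38.25 = 12.75→13, 176 − 132 = 44→44) → #290D2C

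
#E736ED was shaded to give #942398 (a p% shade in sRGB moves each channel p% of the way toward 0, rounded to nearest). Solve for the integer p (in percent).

#E736ED is rgb(231, 54, 237); #942398 is rgb(148, 35, 152).
On the B channel (widest range): 152 ≈ 237 + (p/100)(0 − 237), so p ≈ 100×(152 − 237)/(0 − 237) = -8500/-237 = 35.86.
p = 36 reproduces all three channels after rounding.

36%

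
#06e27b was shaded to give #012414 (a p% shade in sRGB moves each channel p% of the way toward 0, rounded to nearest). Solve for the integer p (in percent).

84%

#06e27b is rgb(6, 226, 123); #012414 is rgb(1, 36, 20).
On the G channel (widest range): 36 ≈ 226 + (p/100)(0 − 226), so p ≈ 100×(36 − 226)/(0 − 226) = -19000/-226 = 84.07.
p = 84 reproduces all three channels after rounding.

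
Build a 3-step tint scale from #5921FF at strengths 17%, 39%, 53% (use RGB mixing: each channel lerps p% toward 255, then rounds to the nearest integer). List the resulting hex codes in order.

#5921FF is rgb(89, 33, 255).
17%: (89 + 28.22 = 117.22→117, 33 + 37.74 = 70.74→71, 255→255) → #7547FF
39%: (89 + 64.74 = 153.74→154, 33 + 86.58 = 119.58→120, 255→255) → #9A78FF
53%: (89 + 87.98 = 176.98→177, 33 + 117.66 = 150.66→151, 255→255) → #B197FF

#7547FF, #9A78FF, #B197FF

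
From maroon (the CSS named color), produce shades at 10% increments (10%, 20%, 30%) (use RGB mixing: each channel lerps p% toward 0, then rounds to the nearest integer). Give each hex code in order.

CSS maroon is rgb(128, 0, 0).
10%: (128 − 12.8 = 115.2→115, 0→0, 0→0) → #730000
20%: (128 − 25.6 = 102.4→102, 0→0, 0→0) → #660000
30%: (128 − 38.4 = 89.6→90, 0→0, 0→0) → #5a0000

#730000, #660000, #5a0000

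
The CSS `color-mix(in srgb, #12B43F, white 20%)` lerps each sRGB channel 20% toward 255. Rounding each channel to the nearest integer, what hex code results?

#12B43F is rgb(18, 180, 63).
A 20% tint moves each channel 20% toward 255:
  R: 18 + 0.2×(255−18) = 18 + 47.4 = 65.4 → 65
  G: 180 + 0.2×(255−180) = 180 + 15 = 195 → 195
  B: 63 + 0.2×(255−63) = 63 + 38.4 = 101.4 → 101
rgb(65, 195, 101) = #41C365.

#41C365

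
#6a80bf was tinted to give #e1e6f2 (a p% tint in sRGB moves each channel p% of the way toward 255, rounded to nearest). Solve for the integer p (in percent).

80%

#6a80bf is rgb(106, 128, 191); #e1e6f2 is rgb(225, 230, 242).
On the R channel (widest range): 225 ≈ 106 + (p/100)(255 − 106), so p ≈ 100×(225 − 106)/(255 − 106) = 11900/149 = 79.87.
p = 80 reproduces all three channels after rounding.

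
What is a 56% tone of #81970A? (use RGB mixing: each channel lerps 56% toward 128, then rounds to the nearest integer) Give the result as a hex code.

#81970A is rgb(129, 151, 10).
A 56% tone moves each channel 56% toward 128:
  R: 129 − 0.56 = 128.44 → 128
  G: 151 − 12.88 = 138.12 → 138
  B: 10 + 66.08 = 76.08 → 76
rgb(128, 138, 76) = #808A4C.

#808A4C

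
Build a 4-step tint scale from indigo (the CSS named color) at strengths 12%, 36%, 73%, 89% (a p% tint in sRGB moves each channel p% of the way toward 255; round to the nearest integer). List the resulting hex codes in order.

CSS indigo is rgb(75, 0, 130).
12%: (75 + 21.6 = 96.6→97, 0 + 30.6 = 30.6→31, 130 + 15 = 145→145) → #611f91
36%: (75 + 64.8 = 139.8→140, 0 + 91.8 = 91.8→92, 130 + 45 = 175→175) → #8c5caf
73%: (75 + 131.4 = 206.4→206, 0 + 186.15 = 186.15→186, 130 + 91.25 = 221.25→221) → #cebadd
89%: (75 + 160.2 = 235.2→235, 0 + 226.95 = 226.95→227, 130 + 111.25 = 241.25→241) → #ebe3f1

#611f91, #8c5caf, #cebadd, #ebe3f1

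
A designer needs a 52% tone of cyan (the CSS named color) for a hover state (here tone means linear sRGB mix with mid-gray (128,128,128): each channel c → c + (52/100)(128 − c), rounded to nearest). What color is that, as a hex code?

#43BDBD

CSS cyan is rgb(0, 255, 255).
Lerp each channel 52% toward 128:
  R: 0 + 0.52×(128−0) = 0 + 66.56 = 66.56 → 67
  G: 255 + 0.52×(128−255) = 255 − 66.04 = 188.96 → 189
  B: 255 − 66.04 = 188.96 → 189
rgb(67, 189, 189) = #43BDBD.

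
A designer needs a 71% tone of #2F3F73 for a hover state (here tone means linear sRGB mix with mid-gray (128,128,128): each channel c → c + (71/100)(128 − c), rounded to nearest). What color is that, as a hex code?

#2F3F73 is rgb(47, 63, 115).
A 71% tone moves each channel 71% toward 128:
  R: 47 + 57.51 = 104.51 → 105
  G: 63 + 46.15 = 109.15 → 109
  B: 115 + 0.71×(128−115) = 115 + 9.23 = 124.23 → 124
rgb(105, 109, 124) = #696D7C.

#696D7C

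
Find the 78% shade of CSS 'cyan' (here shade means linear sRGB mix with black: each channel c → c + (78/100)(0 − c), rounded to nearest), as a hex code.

#003838

CSS cyan is rgb(0, 255, 255).
Lerp each channel 78% toward 0:
  R: 0 + 0 = 0 → 0
  G: 255 − 198.9 = 56.1 → 56
  B: 255 + 0.78×(0−255) = 255 − 198.9 = 56.1 → 56
rgb(0, 56, 56) = #003838.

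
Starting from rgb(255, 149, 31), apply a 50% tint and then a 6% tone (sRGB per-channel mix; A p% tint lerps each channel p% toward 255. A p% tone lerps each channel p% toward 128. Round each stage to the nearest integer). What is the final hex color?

#F7C68E

Per channel, c → c + 0.5(255 − c):
  R: 255 + 0 = 255 → 255
  G: 149 + 0.5×(255−149) = 149 + 53 = 202 → 202
  B: 31 + 0.5×(255−31) = 31 + 112 = 143 → 143
After the tint: rgb(255, 202, 143) = #FFCA8F.
A 6% tone moves each channel 6% toward 128:
  R: 255 + 0.06×(128−255) = 255 − 7.62 = 247.38 → 247
  G: 202 + 0.06×(128−202) = 202 − 4.44 = 197.56 → 198
  B: 143 − 0.9 = 142.1 → 142
rgb(247, 198, 142) = #F7C68E.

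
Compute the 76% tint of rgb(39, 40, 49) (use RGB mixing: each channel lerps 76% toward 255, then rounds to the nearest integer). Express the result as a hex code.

#cbcbce

Lerp each channel 76% toward 255:
  R: 39 + 164.16 = 203.16 → 203
  G: 40 + 0.76×(255−40) = 40 + 163.4 = 203.4 → 203
  B: 49 + 156.56 = 205.56 → 206
rgb(203, 203, 206) = #cbcbce.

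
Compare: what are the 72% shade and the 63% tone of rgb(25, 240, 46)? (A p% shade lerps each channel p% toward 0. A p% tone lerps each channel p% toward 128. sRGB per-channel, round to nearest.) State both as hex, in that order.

#07430D, #5AA962

72% shade:
  R: 25 + 0.72×(0−25) = 25 − 18 = 7 → 7
  G: 240 + 0.72×(0−240) = 240 − 172.8 = 67.2 → 67
  B: 46 − 33.12 = 12.88 → 13
  → #07430D
63% tone:
  R: 25 + 0.63×(128−25) = 25 + 64.89 = 89.89 → 90
  G: 240 + 0.63×(128−240) = 240 − 70.56 = 169.44 → 169
  B: 46 + 51.66 = 97.66 → 98
  → #5AA962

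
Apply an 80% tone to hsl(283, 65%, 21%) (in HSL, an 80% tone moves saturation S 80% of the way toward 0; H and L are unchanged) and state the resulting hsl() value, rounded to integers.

S moves 80% from 65 toward 0: 65 − 52 = 13 → 13.
H and L are unchanged.

hsl(283, 13%, 21%)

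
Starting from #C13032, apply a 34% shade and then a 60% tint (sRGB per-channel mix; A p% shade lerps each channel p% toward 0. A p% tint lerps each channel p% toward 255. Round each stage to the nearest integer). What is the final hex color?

#CCA6A6

#C13032 is rgb(193, 48, 50).
Per channel, c → c + 0.34(0 − c):
  R: 193 − 65.62 = 127.38 → 127
  G: 48 − 16.32 = 31.68 → 32
  B: 50 + 0.34×(0−50) = 50 − 17 = 33 → 33
After the shade: rgb(127, 32, 33) = #7F2021.
Per channel, c → c + 0.6(255 − c):
  R: 127 + 76.8 = 203.8 → 204
  G: 32 + 0.6×(255−32) = 32 + 133.8 = 165.8 → 166
  B: 33 + 133.2 = 166.2 → 166
rgb(204, 166, 166) = #CCA6A6.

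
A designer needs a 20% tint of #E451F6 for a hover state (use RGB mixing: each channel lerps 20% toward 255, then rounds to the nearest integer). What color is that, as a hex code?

#E451F6 is rgb(228, 81, 246).
Lerp each channel 20% toward 255:
  R: 228 + 5.4 = 233.4 → 233
  G: 81 + 34.8 = 115.8 → 116
  B: 246 + 0.2×(255−246) = 246 + 1.8 = 247.8 → 248
rgb(233, 116, 248) = #E974F8.

#E974F8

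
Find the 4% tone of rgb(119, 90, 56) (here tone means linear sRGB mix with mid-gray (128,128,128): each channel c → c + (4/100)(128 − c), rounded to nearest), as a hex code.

#775c3b

A 4% tone moves each channel 4% toward 128:
  R: 119 + 0.36 = 119.36 → 119
  G: 90 + 0.04×(128−90) = 90 + 1.52 = 91.52 → 92
  B: 56 + 0.04×(128−56) = 56 + 2.88 = 58.88 → 59
rgb(119, 92, 59) = #775c3b.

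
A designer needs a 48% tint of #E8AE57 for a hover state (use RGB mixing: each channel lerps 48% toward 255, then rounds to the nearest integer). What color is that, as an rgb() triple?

rgb(243, 213, 168)

#E8AE57 is rgb(232, 174, 87).
Lerp each channel 48% toward 255:
  R: 232 + 11.04 = 243.04 → 243
  G: 174 + 38.88 = 212.88 → 213
  B: 87 + 0.48×(255−87) = 87 + 80.64 = 167.64 → 168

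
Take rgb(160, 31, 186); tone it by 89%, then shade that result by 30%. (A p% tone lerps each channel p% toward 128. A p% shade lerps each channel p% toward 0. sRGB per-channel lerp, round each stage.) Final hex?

#5c525e

An 89% tone moves each channel 89% toward 128:
  R: 160 − 28.48 = 131.52 → 132
  G: 31 + 0.89×(128−31) = 31 + 86.33 = 117.33 → 117
  B: 186 + 0.89×(128−186) = 186 − 51.62 = 134.38 → 134
After the tone: rgb(132, 117, 134) = #847586.
Lerp each channel 30% toward 0:
  R: 132 + 0.3×(0−132) = 132 − 39.6 = 92.4 → 92
  G: 117 + 0.3×(0−117) = 117 − 35.1 = 81.9 → 82
  B: 134 − 40.2 = 93.8 → 94
rgb(92, 82, 94) = #5c525e.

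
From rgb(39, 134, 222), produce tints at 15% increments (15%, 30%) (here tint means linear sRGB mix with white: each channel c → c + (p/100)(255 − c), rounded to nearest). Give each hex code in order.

#4798E3, #68AAE8

15%: (39 + 32.4 = 71.4→71, 134 + 18.15 = 152.15→152, 222 + 4.95 = 226.95→227) → #4798E3
30%: (39 + 64.8 = 103.8→104, 134 + 36.3 = 170.3→170, 222 + 9.9 = 231.9→232) → #68AAE8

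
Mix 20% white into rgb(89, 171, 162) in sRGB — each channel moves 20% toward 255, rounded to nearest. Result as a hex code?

A 20% tint moves each channel 20% toward 255:
  R: 89 + 0.2×(255−89) = 89 + 33.2 = 122.2 → 122
  G: 171 + 0.2×(255−171) = 171 + 16.8 = 187.8 → 188
  B: 162 + 18.6 = 180.6 → 181
rgb(122, 188, 181) = #7ABCB5.

#7ABCB5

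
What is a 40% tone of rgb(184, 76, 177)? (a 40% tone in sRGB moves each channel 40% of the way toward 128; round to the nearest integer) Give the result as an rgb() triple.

Per channel, c → c + 0.4(128 − c):
  R: 184 − 22.4 = 161.6 → 162
  G: 76 + 0.4×(128−76) = 76 + 20.8 = 96.8 → 97
  B: 177 + 0.4×(128−177) = 177 − 19.6 = 157.4 → 157

rgb(162, 97, 157)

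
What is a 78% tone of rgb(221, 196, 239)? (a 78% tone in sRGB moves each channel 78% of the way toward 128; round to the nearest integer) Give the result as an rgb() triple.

Lerp each channel 78% toward 128:
  R: 221 + 0.78×(128−221) = 221 − 72.54 = 148.46 → 148
  G: 196 − 53.04 = 142.96 → 143
  B: 239 − 86.58 = 152.42 → 152

rgb(148, 143, 152)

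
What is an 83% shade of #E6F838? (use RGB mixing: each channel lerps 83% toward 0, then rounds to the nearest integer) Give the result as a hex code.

#E6F838 is rgb(230, 248, 56).
Lerp each channel 83% toward 0:
  R: 230 + 0.83×(0−230) = 230 − 190.9 = 39.1 → 39
  G: 248 + 0.83×(0−248) = 248 − 205.84 = 42.16 → 42
  B: 56 + 0.83×(0−56) = 56 − 46.48 = 9.52 → 10
rgb(39, 42, 10) = #272A0A.

#272A0A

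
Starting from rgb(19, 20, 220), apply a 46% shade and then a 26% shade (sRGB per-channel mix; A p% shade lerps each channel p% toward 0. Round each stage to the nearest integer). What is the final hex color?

A 46% shade moves each channel 46% toward 0:
  R: 19 + 0.46×(0−19) = 19 − 8.74 = 10.26 → 10
  G: 20 − 9.2 = 10.8 → 11
  B: 220 − 101.2 = 118.8 → 119
After the shade: rgb(10, 11, 119) = #0A0B77.
Per channel, c → c + 0.26(0 − c):
  R: 10 + 0.26×(0−10) = 10 − 2.6 = 7.4 → 7
  G: 11 + 0.26×(0−11) = 11 − 2.86 = 8.14 → 8
  B: 119 + 0.26×(0−119) = 119 − 30.94 = 88.06 → 88
rgb(7, 8, 88) = #070858.

#070858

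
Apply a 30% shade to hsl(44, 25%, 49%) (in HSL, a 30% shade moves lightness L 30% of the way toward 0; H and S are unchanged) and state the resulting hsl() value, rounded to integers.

L moves 30% from 49 toward 0: 49 − 14.7 = 34.3 → 34.
H and S are unchanged.

hsl(44, 25%, 34%)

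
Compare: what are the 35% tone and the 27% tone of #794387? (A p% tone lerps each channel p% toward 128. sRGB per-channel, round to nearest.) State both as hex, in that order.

#7B5885, #7B5385

#794387 is rgb(121, 67, 135).
35% tone:
  R: 121 + 0.35×(128−121) = 121 + 2.45 = 123.45 → 123
  G: 67 + 0.35×(128−67) = 67 + 21.35 = 88.35 → 88
  B: 135 + 0.35×(128−135) = 135 − 2.45 = 132.55 → 133
  → #7B5885
27% tone:
  R: 121 + 1.89 = 122.89 → 123
  G: 67 + 16.47 = 83.47 → 83
  B: 135 + 0.27×(128−135) = 135 − 1.89 = 133.11 → 133
  → #7B5385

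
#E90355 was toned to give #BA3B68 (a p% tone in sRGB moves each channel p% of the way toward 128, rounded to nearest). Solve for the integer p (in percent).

45%

#E90355 is rgb(233, 3, 85); #BA3B68 is rgb(186, 59, 104).
On the G channel (widest range): 59 ≈ 3 + (p/100)(128 − 3), so p ≈ 100×(59 − 3)/(128 − 3) = 5600/125 = 44.80.
p = 45 reproduces all three channels after rounding.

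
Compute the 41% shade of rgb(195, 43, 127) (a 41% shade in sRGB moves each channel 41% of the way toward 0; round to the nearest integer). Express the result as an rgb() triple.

rgb(115, 25, 75)

Lerp each channel 41% toward 0:
  R: 195 − 79.95 = 115.05 → 115
  G: 43 + 0.41×(0−43) = 43 − 17.63 = 25.37 → 25
  B: 127 + 0.41×(0−127) = 127 − 52.07 = 74.93 → 75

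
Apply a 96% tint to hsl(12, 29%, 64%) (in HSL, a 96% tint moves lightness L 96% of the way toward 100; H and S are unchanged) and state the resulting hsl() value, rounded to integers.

hsl(12, 29%, 99%)

L moves 96% from 64 toward 100: 64 + 34.56 = 98.56 → 99.
H and S are unchanged.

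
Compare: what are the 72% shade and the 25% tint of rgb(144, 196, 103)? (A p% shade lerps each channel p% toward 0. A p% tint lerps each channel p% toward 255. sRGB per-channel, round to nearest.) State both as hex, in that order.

72% shade:
  R: 144 + 0.72×(0−144) = 144 − 103.68 = 40.32 → 40
  G: 196 + 0.72×(0−196) = 196 − 141.12 = 54.88 → 55
  B: 103 − 74.16 = 28.84 → 29
  → #28371D
25% tint:
  R: 144 + 0.25×(255−144) = 144 + 27.75 = 171.75 → 172
  G: 196 + 0.25×(255−196) = 196 + 14.75 = 210.75 → 211
  B: 103 + 38 = 141 → 141
  → #ACD38D

#28371D, #ACD38D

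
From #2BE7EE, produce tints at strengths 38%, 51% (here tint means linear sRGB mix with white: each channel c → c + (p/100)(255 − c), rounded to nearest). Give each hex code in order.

#2BE7EE is rgb(43, 231, 238).
38%: (43 + 80.56 = 123.56→124, 231 + 9.12 = 240.12→240, 238 + 6.46 = 244.46→244) → #7CF0F4
51%: (43 + 108.12 = 151.12→151, 231 + 12.24 = 243.24→243, 238 + 8.67 = 246.67→247) → #97F3F7

#7CF0F4, #97F3F7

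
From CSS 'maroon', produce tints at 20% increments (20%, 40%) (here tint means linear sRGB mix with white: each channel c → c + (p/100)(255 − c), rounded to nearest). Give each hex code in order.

#993333, #B36666

CSS maroon is rgb(128, 0, 0).
20%: (128 + 25.4 = 153.4→153, 0 + 51 = 51→51, 0 + 51 = 51→51) → #993333
40%: (128 + 50.8 = 178.8→179, 0 + 102 = 102→102, 0 + 102 = 102→102) → #B36666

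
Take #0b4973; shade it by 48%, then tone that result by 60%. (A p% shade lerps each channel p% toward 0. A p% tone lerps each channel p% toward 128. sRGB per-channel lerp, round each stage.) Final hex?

#4f5c65

#0b4973 is rgb(11, 73, 115).
Per channel, c → c + 0.48(0 − c):
  R: 11 − 5.28 = 5.72 → 6
  G: 73 + 0.48×(0−73) = 73 − 35.04 = 37.96 → 38
  B: 115 + 0.48×(0−115) = 115 − 55.2 = 59.8 → 60
After the shade: rgb(6, 38, 60) = #06263c.
Per channel, c → c + 0.6(128 − c):
  R: 6 + 0.6×(128−6) = 6 + 73.2 = 79.2 → 79
  G: 38 + 54 = 92 → 92
  B: 60 + 0.6×(128−60) = 60 + 40.8 = 100.8 → 101
rgb(79, 92, 101) = #4f5c65.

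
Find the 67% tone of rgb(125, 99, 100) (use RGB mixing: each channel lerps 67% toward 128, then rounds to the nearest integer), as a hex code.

#7F7677

Lerp each channel 67% toward 128:
  R: 125 + 0.67×(128−125) = 125 + 2.01 = 127.01 → 127
  G: 99 + 19.43 = 118.43 → 118
  B: 100 + 0.67×(128−100) = 100 + 18.76 = 118.76 → 119
rgb(127, 118, 119) = #7F7677.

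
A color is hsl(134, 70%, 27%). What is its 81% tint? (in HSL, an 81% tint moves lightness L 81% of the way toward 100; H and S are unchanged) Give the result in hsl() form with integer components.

hsl(134, 70%, 86%)

L moves 81% from 27 toward 100: 27 + 59.13 = 86.13 → 86.
H and S are unchanged.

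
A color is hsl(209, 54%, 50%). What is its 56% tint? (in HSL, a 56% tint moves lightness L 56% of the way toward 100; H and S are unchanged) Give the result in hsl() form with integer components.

hsl(209, 54%, 78%)

L moves 56% from 50 toward 100: 50 + 28 = 78 → 78.
H and S are unchanged.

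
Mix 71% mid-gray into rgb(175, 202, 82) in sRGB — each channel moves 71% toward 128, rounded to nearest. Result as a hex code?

Per channel, c → c + 0.71(128 − c):
  R: 175 − 33.37 = 141.63 → 142
  G: 202 + 0.71×(128−202) = 202 − 52.54 = 149.46 → 149
  B: 82 + 0.71×(128−82) = 82 + 32.66 = 114.66 → 115
rgb(142, 149, 115) = #8E9573.

#8E9573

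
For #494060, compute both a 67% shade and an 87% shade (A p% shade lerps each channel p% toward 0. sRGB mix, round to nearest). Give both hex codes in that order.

#181520, #09080C

#494060 is rgb(73, 64, 96).
67% shade:
  R: 73 − 48.91 = 24.09 → 24
  G: 64 + 0.67×(0−64) = 64 − 42.88 = 21.12 → 21
  B: 96 + 0.67×(0−96) = 96 − 64.32 = 31.68 → 32
  → #181520
87% shade:
  R: 73 + 0.87×(0−73) = 73 − 63.51 = 9.49 → 9
  G: 64 + 0.87×(0−64) = 64 − 55.68 = 8.32 → 8
  B: 96 − 83.52 = 12.48 → 12
  → #09080C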